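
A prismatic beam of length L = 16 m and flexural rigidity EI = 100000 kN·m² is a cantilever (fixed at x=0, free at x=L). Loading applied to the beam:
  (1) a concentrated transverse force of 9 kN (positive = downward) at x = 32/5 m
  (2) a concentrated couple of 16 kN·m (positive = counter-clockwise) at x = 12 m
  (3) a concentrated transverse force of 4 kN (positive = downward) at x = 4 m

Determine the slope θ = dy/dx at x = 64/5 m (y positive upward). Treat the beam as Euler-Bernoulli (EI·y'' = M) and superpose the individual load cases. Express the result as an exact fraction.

Load 1 — point force P=9 kN at a=32/5 m (b=L-a=48/5):
  θ_1 = -Pa²/(2EI)  [x>a] = -9·(32/5)²/(2·100000) = -144/78125 rad
Load 2 — applied couple M₀=16 kN·m at a=12 m (b=L-a=4):
  θ_2 = M₀a/EI  [x>a] = 16·12/100000 = 6/3125 rad
Load 3 — point force P=4 kN at a=4 m (b=L-a=12):
  θ_3 = -Pa²/(2EI)  [x>a] = -4·4²/(2·100000) = -1/3125 rad
Superposition: θ = Σ θ_i = -19/78125 rad ≈ -0.000243 rad

θ(64/5) = -19/78125 rad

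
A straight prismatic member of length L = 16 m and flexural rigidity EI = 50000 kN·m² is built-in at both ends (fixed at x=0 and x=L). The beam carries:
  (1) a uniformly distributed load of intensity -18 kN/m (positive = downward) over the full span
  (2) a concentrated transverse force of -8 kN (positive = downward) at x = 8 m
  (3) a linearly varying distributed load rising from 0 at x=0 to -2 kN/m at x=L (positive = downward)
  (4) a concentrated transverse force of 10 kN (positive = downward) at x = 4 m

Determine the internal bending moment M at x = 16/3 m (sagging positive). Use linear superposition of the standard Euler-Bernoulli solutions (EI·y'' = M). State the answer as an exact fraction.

M(16/3) = -104927/810 kN·m

Load 1 — uniform load w=-18 kN/m over full span:
  M_1 = wLx/2 - wL²/12 - wx²/2 = (-18)·16·(16/3)/2 - (-18)·16²/12 - (-18)·(16/3)²/2 = -128 kN·m
Load 2 — point force P=-8 kN at a=8 m (b=L-a=8):
  M_2 = Pb²(3a+b)x/L³ - Pab²/L²  [x≤a] = (-8)·8²·(3·8+8)·(16/3)/16³ - (-8)·8·8²/16² = -16/3 kN·m
Load 3 — triangular load w₀=-2 kN/m (0→w₀ over full span):
  M_3 = 3w₀Lx/20 - w₀L²/30 - w₀x³/(6L) = 3·(-2)·16·(16/3)/20 - (-2)·16²/30 - (-2)·(16/3)³/(6·16) = -2176/405 kN·m
Load 4 — point force P=10 kN at a=4 m (b=L-a=12):
  M_4 = Pa²(a+3b)(L-x)/L³ - Pa²b/L²  [x>a] = 10·4²·(4+3·12)·(16-(16/3))/16³ - 10·4²·12/16² = 55/6 kN·m
Superposition: M = Σ M_i = -104927/810 kN·m ≈ -129.539506 kN·m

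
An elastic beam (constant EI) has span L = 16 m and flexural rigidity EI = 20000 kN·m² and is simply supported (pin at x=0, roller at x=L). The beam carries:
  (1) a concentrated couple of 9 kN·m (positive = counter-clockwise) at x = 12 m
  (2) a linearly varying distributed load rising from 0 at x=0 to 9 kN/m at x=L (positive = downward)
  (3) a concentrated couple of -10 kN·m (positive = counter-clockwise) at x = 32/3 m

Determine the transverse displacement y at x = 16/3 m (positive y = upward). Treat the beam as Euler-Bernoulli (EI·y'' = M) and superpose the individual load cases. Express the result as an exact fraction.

y(16/3) = -3653/22500 m

Load 1 — applied couple M₀=9 kN·m at a=12 m (b=L-a=4):
  y_1 = (M₀x³/(6L)+C₁x)/EI  [x≤a] with C₁=M₀(3b²-L²)/(6L)=-39/2 = (9·(16/3)³/(6·16)+(-39/2)·(16/3))/20000 = -101/22500 m
Load 2 — triangular load w₀=9 kN/m (0→w₀ over full span):
  y_2 = -w₀x(7L⁴-10L²x²+3x⁴)/(360LEI) = -9·(16/3)·(7·16⁴-10·16²·(16/3)²+3·(16/3)⁴)/(360·16·20000) = -8192/50625 m
Load 3 — applied couple M₀=-10 kN·m at a=32/3 m (b=L-a=16/3):
  y_3 = (M₀x³/(6L)+C₁x)/EI  [x≤a] with C₁=M₀(3b²-L²)/(6L)=160/9 = ((-10)·(16/3)³/(6·16)+(160/9)·(16/3))/20000 = 8/2025 m
Superposition: y = Σ y_i = -3653/22500 m ≈ -0.162356 m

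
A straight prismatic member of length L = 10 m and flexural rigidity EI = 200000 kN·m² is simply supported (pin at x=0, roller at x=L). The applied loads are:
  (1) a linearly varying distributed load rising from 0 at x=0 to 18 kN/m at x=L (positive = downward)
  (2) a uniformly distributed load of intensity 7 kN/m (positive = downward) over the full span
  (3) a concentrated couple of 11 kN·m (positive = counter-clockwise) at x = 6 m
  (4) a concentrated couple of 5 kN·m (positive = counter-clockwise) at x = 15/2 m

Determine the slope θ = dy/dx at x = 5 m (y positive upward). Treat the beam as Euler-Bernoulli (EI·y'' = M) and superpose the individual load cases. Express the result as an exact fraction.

θ(5) = -4363/48000000 rad

Load 1 — triangular load w₀=18 kN/m (0→w₀ over full span):
  θ_1 = -w₀(7L⁴-30L²x²+15x⁴)/(360LEI) = -18·(7·10⁴-30·10²·5²+15·5⁴)/(360·10·200000) = -7/64000 rad
Load 2 — uniform load w=7 kN/m over full span:
  θ_2 = -w(L³-6Lx²+4x³)/(24EI) = -7·(10³-6·10·5²+4·5³)/(24·200000) = 0 rad
Load 3 — applied couple M₀=11 kN·m at a=6 m (b=L-a=4):
  θ_3 = (M₀x²/(2L)+C₁)/EI  [x≤a] with C₁=M₀(3b²-L²)/(6L)=-143/15 = (11·5²/(2·10)+(-143/15))/200000 = 253/12000000 rad
Load 4 — applied couple M₀=5 kN·m at a=15/2 m (b=L-a=5/2):
  θ_4 = (M₀x²/(2L)+C₁)/EI  [x≤a] with C₁=M₀(3b²-L²)/(6L)=-325/48 = (5·5²/(2·10)+(-325/48))/200000 = -1/384000 rad
Superposition: θ = Σ θ_i = -4363/48000000 rad ≈ -0.000091 rad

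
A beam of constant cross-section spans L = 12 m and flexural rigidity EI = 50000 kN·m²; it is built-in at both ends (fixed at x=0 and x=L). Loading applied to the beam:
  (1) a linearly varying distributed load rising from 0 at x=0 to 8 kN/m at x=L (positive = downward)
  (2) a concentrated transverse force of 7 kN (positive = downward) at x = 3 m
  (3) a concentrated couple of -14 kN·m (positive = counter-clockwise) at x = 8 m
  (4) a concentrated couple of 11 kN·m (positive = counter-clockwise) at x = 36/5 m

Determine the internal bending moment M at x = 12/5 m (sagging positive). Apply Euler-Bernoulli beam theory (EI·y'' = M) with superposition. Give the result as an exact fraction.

Load 1 — triangular load w₀=8 kN/m (0→w₀ over full span):
  M_1 = 3w₀Lx/20 - w₀L²/30 - w₀x³/(6L) = 3·8·12·(12/5)/20 - 8·12²/30 - 8·(12/5)³/(6·12) = -672/125 kN·m
Load 2 — point force P=7 kN at a=3 m (b=L-a=9):
  M_2 = Pb²(3a+b)x/L³ - Pab²/L²  [x≤a] = 7·9²·(3·3+9)·(12/5)/12³ - 7·3·9²/12² = 189/80 kN·m
Load 3 — applied couple M₀=-14 kN·m at a=8 m (b=L-a=4):
  M_3 = R_Ax - M_A  [x≤a] with R_A=-14/9, M_A=-14/3 = (-14/9)·(12/5) - (-14/3) = 14/15 kN·m
Load 4 — applied couple M₀=11 kN·m at a=36/5 m (b=L-a=24/5):
  M_4 = R_Ax - M_A  [x≤a] with R_A=33/25, M_A=88/25 = (33/25)·(12/5) - (88/25) = -44/125 kN·m
Superposition: M = Σ M_i = -14593/6000 kN·m ≈ -2.432167 kN·m

M(12/5) = -14593/6000 kN·m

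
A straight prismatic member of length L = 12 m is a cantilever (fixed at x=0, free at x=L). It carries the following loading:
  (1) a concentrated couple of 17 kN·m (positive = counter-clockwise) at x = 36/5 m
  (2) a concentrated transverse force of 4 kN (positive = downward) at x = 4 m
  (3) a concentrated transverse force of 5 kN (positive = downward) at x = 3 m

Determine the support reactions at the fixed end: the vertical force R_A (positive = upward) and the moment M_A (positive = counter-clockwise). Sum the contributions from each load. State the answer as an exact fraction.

R_A = 9 kN, M_A = 14 kN·m

Load 1 — applied couple M₀=17 kN·m at a=36/5 m (b=L-a=24/5):
  R_A = 0 kN
  M_A = -M₀ = -17 kN·m
Load 2 — point force P=4 kN at a=4 m (b=L-a=8):
  R_A = P = 4 kN
  M_A = Pa = 4·4 = 16 kN·m
Load 3 — point force P=5 kN at a=3 m (b=L-a=9):
  R_A = P = 5 kN
  M_A = Pa = 5·3 = 15 kN·m
Superposition: R_A = 9 kN, M_A = 14 kN·m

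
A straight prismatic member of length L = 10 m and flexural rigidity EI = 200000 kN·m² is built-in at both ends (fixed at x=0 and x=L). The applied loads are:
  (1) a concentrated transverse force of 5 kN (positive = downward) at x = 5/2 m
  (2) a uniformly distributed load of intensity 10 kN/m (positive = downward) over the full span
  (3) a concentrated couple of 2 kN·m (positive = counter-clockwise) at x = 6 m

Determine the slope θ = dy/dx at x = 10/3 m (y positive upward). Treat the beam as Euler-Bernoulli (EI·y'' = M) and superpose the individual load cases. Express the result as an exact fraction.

θ(10/3) = -207353/648000000 rad

Load 1 — point force P=5 kN at a=5/2 m (b=L-a=15/2):
  θ_1 = Pa²(L-x)(2bL-(3b+a)(L-x))/(2L³EI)  [x>a] = 5·(5/2)²·(10-(10/3))·(2·(15/2)·10-(3·(15/2)+(5/2))·(10-(10/3)))/(2·10³·200000) = -1/115200 rad
Load 2 — uniform load w=10 kN/m over full span:
  θ_2 = -wx(L-x)(L-2x)/(12EI) = -10·(10/3)·(10-(10/3))·(10-2·(10/3))/(12·200000) = -1/3240 rad
Load 3 — applied couple M₀=2 kN·m at a=6 m (b=L-a=4):
  θ_3 = (R_Ax²/2 - M_Ax)/EI  [x≤a] with R_A=36/125, M_A=16/25 = ((36/125)·(10/3)²/2 - (16/25)·(10/3))/200000 = -1/375000 rad
Superposition: θ = Σ θ_i = -207353/648000000 rad ≈ -0.000320 rad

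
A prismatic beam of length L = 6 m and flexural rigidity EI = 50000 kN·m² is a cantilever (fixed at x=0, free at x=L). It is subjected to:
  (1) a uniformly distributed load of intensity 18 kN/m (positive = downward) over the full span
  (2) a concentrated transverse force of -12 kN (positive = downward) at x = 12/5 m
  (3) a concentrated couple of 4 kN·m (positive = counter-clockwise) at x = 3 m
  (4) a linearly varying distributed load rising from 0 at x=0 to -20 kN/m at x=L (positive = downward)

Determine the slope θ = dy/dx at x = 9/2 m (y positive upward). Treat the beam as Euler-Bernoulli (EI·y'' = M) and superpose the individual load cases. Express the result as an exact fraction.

θ(9/2) = -98979/80000000 rad

Load 1 — uniform load w=18 kN/m over full span:
  θ_1 = -wx(x²-3Lx+3L²)/(6EI) = -18·(9/2)·((9/2)²-3·6·(9/2)+3·6²)/(6·50000) = -5103/400000 rad
Load 2 — point force P=-12 kN at a=12/5 m (b=L-a=18/5):
  θ_2 = -Pa²/(2EI)  [x>a] = -(-12)·(12/5)²/(2·50000) = 54/78125 rad
Load 3 — applied couple M₀=4 kN·m at a=3 m (b=L-a=3):
  θ_3 = M₀a/EI  [x>a] = 4·3/50000 = 3/12500 rad
Load 4 — triangular load w₀=-20 kN/m (0→w₀ over full span):
  θ_4 = (w₀Lx²/4-w₀L²x/3-w₀x⁴/(24L))/EI = ((-20)·6·(9/2)²/4-(-20)·6²·(9/2)/3-(-20)·(9/2)⁴/(24·6))/50000 = 6777/640000 rad
Superposition: θ = Σ θ_i = -98979/80000000 rad ≈ -0.001237 rad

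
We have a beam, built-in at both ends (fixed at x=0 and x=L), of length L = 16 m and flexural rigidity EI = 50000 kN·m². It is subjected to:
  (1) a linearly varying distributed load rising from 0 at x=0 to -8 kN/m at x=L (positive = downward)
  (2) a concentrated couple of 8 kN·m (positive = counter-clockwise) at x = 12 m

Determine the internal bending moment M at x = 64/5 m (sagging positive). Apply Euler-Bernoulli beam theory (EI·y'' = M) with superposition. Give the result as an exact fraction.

Load 1 — triangular load w₀=-8 kN/m (0→w₀ over full span):
  M_1 = 3w₀Lx/20 - w₀L²/30 - w₀x³/(6L) = 3·(-8)·16·(64/5)/20 - (-8)·16²/30 - (-8)·(64/5)³/(6·16) = -1024/375 kN·m
Load 2 — applied couple M₀=8 kN·m at a=12 m (b=L-a=4):
  M_2 = R_Ax - M_A - M₀  [x>a] with R_A=9/16, M_A=5/2 = (9/16)·(64/5) - (5/2) - 8 = -33/10 kN·m
Superposition: M = Σ M_i = -4523/750 kN·m ≈ -6.030667 kN·m

M(64/5) = -4523/750 kN·m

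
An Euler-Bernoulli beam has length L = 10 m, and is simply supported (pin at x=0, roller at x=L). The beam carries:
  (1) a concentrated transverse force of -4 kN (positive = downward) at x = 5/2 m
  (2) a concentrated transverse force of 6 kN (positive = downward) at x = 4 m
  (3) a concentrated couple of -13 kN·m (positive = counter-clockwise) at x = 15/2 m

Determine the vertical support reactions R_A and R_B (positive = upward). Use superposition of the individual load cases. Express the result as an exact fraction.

Load 1 — point force P=-4 kN at a=5/2 m (b=L-a=15/2):
  R_A = Pb/L = (-4)·(15/2)/10 = -3 kN
  R_B = Pa/L = (-4)·(5/2)/10 = -1 kN
Load 2 — point force P=6 kN at a=4 m (b=L-a=6):
  R_A = Pb/L = 6·6/10 = 18/5 kN
  R_B = Pa/L = 6·4/10 = 12/5 kN
Load 3 — applied couple M₀=-13 kN·m at a=15/2 m (b=L-a=5/2):
  R_A = M₀/L = (-13)/10 = -13/10 kN
  R_B = -M₀/L = -(-13)/10 = 13/10 kN
Superposition: R_A = -7/10 kN, R_B = 27/10 kN

R_A = -7/10 kN, R_B = 27/10 kN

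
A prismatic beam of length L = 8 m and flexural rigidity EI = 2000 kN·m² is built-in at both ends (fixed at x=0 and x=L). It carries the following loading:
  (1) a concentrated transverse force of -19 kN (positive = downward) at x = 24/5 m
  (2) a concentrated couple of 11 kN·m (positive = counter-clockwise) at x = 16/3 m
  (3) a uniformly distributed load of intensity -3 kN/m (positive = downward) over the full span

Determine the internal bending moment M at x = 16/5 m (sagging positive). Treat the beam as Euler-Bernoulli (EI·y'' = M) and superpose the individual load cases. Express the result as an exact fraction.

Load 1 — point force P=-19 kN at a=24/5 m (b=L-a=16/5):
  M_1 = Pb²(3a+b)x/L³ - Pab²/L²  [x≤a] = (-19)·(16/5)²·(3·(24/5)+(16/5))·(16/5)/8³ - (-19)·(24/5)·(16/5)²/8² = -4256/625 kN·m
Load 2 — applied couple M₀=11 kN·m at a=16/3 m (b=L-a=8/3):
  M_2 = R_Ax - M_A  [x≤a] with R_A=11/6, M_A=11/3 = (11/6)·(16/5) - (11/3) = 11/5 kN·m
Load 3 — uniform load w=-3 kN/m over full span:
  M_3 = wLx/2 - wL²/12 - wx²/2 = (-3)·8·(16/5)/2 - (-3)·8²/12 - (-3)·(16/5)²/2 = -176/25 kN·m
Superposition: M = Σ M_i = -7281/625 kN·m ≈ -11.649600 kN·m

M(16/5) = -7281/625 kN·m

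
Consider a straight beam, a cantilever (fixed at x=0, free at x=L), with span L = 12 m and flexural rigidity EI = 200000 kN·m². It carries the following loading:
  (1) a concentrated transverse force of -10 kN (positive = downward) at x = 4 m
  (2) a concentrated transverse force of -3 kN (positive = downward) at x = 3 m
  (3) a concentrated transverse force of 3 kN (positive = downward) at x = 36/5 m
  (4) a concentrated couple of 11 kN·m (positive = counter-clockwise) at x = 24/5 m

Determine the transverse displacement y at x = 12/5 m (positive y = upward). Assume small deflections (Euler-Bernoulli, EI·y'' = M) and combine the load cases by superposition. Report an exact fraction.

y(12/5) = 171/390625 m

Load 1 — point force P=-10 kN at a=4 m (b=L-a=8):
  y_1 = -Px²(3a-x)/(6EI)  [x≤a] = -(-10)·(12/5)²·(3·4-(12/5))/(6·200000) = 36/78125 m
Load 2 — point force P=-3 kN at a=3 m (b=L-a=9):
  y_2 = -Px²(3a-x)/(6EI)  [x≤a] = -(-3)·(12/5)²·(3·3-(12/5))/(6·200000) = 297/3125000 m
Load 3 — point force P=3 kN at a=36/5 m (b=L-a=24/5):
  y_3 = -Px²(3a-x)/(6EI)  [x≤a] = -3·(12/5)²·(3·(36/5)-(12/5))/(6·200000) = -108/390625 m
Load 4 — applied couple M₀=11 kN·m at a=24/5 m (b=L-a=36/5):
  y_4 = M₀x²/(2EI)  [x≤a] = 11·(12/5)²/(2·200000) = 99/625000 m
Superposition: y = Σ y_i = 171/390625 m ≈ 0.000438 m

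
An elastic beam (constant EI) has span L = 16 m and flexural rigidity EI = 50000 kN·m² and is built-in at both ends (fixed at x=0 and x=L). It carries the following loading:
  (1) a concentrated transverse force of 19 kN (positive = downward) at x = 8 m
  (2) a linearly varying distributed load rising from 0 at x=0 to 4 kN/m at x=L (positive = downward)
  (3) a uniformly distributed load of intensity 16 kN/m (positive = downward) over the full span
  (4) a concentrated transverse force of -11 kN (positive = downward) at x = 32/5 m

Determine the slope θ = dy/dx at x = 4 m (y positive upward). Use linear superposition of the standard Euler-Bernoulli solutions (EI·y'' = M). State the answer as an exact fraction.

Load 1 — point force P=19 kN at a=8 m (b=L-a=8):
  θ_1 = -Pb²x(2aL-(3a+b)x)/(2L³EI)  [x≤a] = -19·8²·4·(2·8·16-(3·8+8)·4)/(2·16³·50000) = -19/12500 rad
Load 2 — triangular load w₀=4 kN/m (0→w₀ over full span):
  θ_2 = -w₀(2x(L-x)(L-2x)(x+2L)+x²(L-x)²)/(120LEI) = -4·(2·4·(16-4)·(16-2·4)·(4+2·16)+4²·(16-4)²)/(120·16·50000) = -39/31250 rad
Load 3 — uniform load w=16 kN/m over full span:
  θ_3 = -wx(L-x)(L-2x)/(12EI) = -16·4·(16-4)·(16-2·4)/(12·50000) = -32/3125 rad
Load 4 — point force P=-11 kN at a=32/5 m (b=L-a=48/5):
  θ_4 = -Pb²x(2aL-(3a+b)x)/(2L³EI)  [x≤a] = -(-11)·(48/5)²·4·(2·(32/5)·16-(3·(32/5)+(48/5))·4)/(2·16³·50000) = 693/781250 rad
Superposition: θ = Σ θ_i = -18939/1562500 rad ≈ -0.012121 rad

θ(4) = -18939/1562500 rad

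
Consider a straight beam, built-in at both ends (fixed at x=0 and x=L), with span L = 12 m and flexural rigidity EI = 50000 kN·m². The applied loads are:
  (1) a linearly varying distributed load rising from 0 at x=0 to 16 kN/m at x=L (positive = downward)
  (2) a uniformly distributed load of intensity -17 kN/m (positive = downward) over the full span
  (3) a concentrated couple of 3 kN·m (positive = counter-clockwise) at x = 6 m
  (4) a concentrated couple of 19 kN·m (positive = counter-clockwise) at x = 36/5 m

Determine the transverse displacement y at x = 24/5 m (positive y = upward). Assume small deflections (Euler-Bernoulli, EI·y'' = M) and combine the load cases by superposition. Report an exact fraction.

Load 1 — triangular load w₀=16 kN/m (0→w₀ over full span):
  y_1 = -w₀x²(L-x)²(x+2L)/(120LEI) = -16·(24/5)²·(12-(24/5))²·((24/5)+2·12)/(120·12·50000) = -373248/48828125 m
Load 2 — uniform load w=-17 kN/m over full span:
  y_2 = -wx²(L-x)²/(24EI) = -(-17)·(24/5)²·(12-(24/5))²/(24·50000) = 33048/1953125 m
Load 3 — applied couple M₀=3 kN·m at a=6 m (b=L-a=6):
  y_3 = (R_Ax³/6 - M_Ax²/2)/EI  [x≤a] with R_A=3/8, M_A=3/4 = ((3/8)·(24/5)³/6 - (3/4)·(24/5)²/2)/50000 = -27/781250 m
Load 4 — applied couple M₀=19 kN·m at a=36/5 m (b=L-a=24/5):
  y_4 = (R_Ax³/6 - M_Ax²/2)/EI  [x≤a] with R_A=57/25, M_A=152/25 = ((57/25)·(24/5)³/6 - (152/25)·(24/5)²/2)/50000 = -5472/9765625 m
Superposition: y = Σ y_i = 847809/97656250 m ≈ 0.008682 m

y(24/5) = 847809/97656250 m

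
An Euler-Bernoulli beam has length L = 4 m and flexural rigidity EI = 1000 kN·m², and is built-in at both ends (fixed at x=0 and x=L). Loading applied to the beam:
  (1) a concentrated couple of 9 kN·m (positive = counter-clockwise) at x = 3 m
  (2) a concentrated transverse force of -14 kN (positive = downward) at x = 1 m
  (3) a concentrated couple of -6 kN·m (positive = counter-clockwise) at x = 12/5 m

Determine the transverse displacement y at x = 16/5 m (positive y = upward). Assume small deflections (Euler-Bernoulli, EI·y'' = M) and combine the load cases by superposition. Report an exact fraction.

Load 1 — applied couple M₀=9 kN·m at a=3 m (b=L-a=1):
  y_1 = (R_Ax³/6 - M_Ax²/2 - M₀(x-a)²/2)/EI  [x>a] with R_A=81/32, M_A=45/16 = ((81/32)·(16/5)³/6 - (45/16)·(16/5)²/2 - 9·((16/5)-3)²/2)/1000 = -189/250000 m
Load 2 — point force P=-14 kN at a=1 m (b=L-a=3):
  y_2 = -Pa²(L-x)²(3bL-(3b+a)(L-x))/(6L³EI)  [x>a] = -(-14)·1²·(4-(16/5))²·(3·3·4-(3·3+1)·(4-(16/5)))/(6·4³·1000) = 49/75000 m
Load 3 — applied couple M₀=-6 kN·m at a=12/5 m (b=L-a=8/5):
  y_3 = (R_Ax³/6 - M_Ax²/2 - M₀(x-a)²/2)/EI  [x>a] with R_A=-54/25, M_A=-48/25 = ((-54/25)·(16/5)³/6 - (-48/25)·(16/5)²/2 - (-6)·((16/5)-(12/5))²/2)/1000 = -18/390625 m
Superposition: y = Σ y_i = -2789/18750000 m ≈ -0.000149 m

y(16/5) = -2789/18750000 m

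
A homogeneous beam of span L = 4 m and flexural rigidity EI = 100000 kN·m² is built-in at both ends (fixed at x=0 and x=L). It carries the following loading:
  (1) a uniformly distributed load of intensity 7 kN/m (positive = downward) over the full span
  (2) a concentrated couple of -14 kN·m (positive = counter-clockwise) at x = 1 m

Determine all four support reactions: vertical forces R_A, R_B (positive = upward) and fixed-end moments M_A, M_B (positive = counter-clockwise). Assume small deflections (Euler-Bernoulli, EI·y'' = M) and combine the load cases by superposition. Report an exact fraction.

R_A = 161/16 kN, M_A = 287/24 kN·m, R_B = 287/16 kN, M_B = -329/24 kN·m

Load 1 — uniform load w=7 kN/m over full span:
  R_A = wL/2 = 7·4/2 = 14 kN
  M_A = wL²/12 = 7·4²/12 = 28/3 kN·m
  R_B = wL/2 = 7·4/2 = 14 kN
  M_B = -wL²/12 = -7·4²/12 = -28/3 kN·m
Load 2 — applied couple M₀=-14 kN·m at a=1 m (b=L-a=3):
  R_A = 6M₀ab/L³ = 6·(-14)·1·3/4³ = -63/16 kN
  M_A = M₀b(2a-b)/L² = (-14)·3·(2·1-3)/4² = 21/8 kN·m
  R_B = -6M₀ab/L³ = -6·(-14)·1·3/4³ = 63/16 kN
  M_B = M₀a(2b-a)/L² = (-14)·1·(2·3-1)/4² = -35/8 kN·m
Superposition: R_A = 161/16 kN, M_A = 287/24 kN·m, R_B = 287/16 kN, M_B = -329/24 kN·m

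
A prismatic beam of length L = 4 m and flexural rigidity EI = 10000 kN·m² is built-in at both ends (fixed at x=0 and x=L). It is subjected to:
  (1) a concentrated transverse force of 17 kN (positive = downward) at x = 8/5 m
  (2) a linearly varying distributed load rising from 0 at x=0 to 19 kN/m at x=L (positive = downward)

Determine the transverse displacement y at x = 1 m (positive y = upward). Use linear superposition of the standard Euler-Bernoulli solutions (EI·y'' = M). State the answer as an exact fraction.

y(1) = -5013/8000000 m

Load 1 — point force P=17 kN at a=8/5 m (b=L-a=12/5):
  y_1 = -Pb²x²(3aL-(3a+b)x)/(6L³EI)  [x≤a] = -17·(12/5)²·1²·(3·(8/5)·4-(3·(8/5)+(12/5))·1)/(6·4³·10000) = -153/500000 m
Load 2 — triangular load w₀=19 kN/m (0→w₀ over full span):
  y_2 = -w₀x²(L-x)²(x+2L)/(120LEI) = -19·1²·(4-1)²·(1+2·4)/(120·4·10000) = -513/1600000 m
Superposition: y = Σ y_i = -5013/8000000 m ≈ -0.000627 m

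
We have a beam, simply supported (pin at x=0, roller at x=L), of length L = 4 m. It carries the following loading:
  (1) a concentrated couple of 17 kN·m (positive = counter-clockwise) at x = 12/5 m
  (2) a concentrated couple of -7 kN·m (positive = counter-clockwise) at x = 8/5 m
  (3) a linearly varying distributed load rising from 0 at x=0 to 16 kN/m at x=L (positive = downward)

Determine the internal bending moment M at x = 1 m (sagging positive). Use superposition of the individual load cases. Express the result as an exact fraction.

M(1) = 25/2 kN·m

Load 1 — applied couple M₀=17 kN·m at a=12/5 m (b=L-a=8/5):
  M_1 = M₀x/L  [x≤a] = 17·1/4 = 17/4 kN·m
Load 2 — applied couple M₀=-7 kN·m at a=8/5 m (b=L-a=12/5):
  M_2 = M₀x/L  [x≤a] = (-7)·1/4 = -7/4 kN·m
Load 3 — triangular load w₀=16 kN/m (0→w₀ over full span):
  M_3 = w₀Lx/6 - w₀x³/(6L) = 16·4·1/6 - 16·1³/(6·4) = 10 kN·m
Superposition: M = Σ M_i = 25/2 kN·m ≈ 12.500000 kN·m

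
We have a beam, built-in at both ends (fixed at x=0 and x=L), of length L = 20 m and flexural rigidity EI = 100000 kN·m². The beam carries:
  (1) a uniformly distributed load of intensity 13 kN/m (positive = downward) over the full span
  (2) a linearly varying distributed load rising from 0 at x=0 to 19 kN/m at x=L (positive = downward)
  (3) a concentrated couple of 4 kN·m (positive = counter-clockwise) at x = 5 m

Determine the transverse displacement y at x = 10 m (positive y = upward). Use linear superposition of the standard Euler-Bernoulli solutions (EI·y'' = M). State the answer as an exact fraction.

y(10) = -187/2000 m

Load 1 — uniform load w=13 kN/m over full span:
  y_1 = -wx²(L-x)²/(24EI) = -13·10²·(20-10)²/(24·100000) = -13/240 m
Load 2 — triangular load w₀=19 kN/m (0→w₀ over full span):
  y_2 = -w₀x²(L-x)²(x+2L)/(120LEI) = -19·10²·(20-10)²·(10+2·20)/(120·20·100000) = -19/480 m
Load 3 — applied couple M₀=4 kN·m at a=5 m (b=L-a=15):
  y_3 = (R_Ax³/6 - M_Ax²/2 - M₀(x-a)²/2)/EI  [x>a] with R_A=9/40, M_A=-3/4 = ((9/40)·10³/6 - (-3/4)·10²/2 - 4·(10-5)²/2)/100000 = 1/4000 m
Superposition: y = Σ y_i = -187/2000 m ≈ -0.093500 m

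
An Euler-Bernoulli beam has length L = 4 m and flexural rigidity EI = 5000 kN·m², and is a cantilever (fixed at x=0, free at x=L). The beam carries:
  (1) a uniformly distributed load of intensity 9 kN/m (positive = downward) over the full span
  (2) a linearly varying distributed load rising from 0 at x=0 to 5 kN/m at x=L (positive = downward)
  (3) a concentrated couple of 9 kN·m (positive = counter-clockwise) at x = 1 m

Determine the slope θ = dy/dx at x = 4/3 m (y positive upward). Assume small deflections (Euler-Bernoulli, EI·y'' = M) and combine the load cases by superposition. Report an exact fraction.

θ(4/3) = -20749/1215000 rad

Load 1 — uniform load w=9 kN/m over full span:
  θ_1 = -wx(x²-3Lx+3L²)/(6EI) = -9·(4/3)·((4/3)²-3·4·(4/3)+3·4²)/(6·5000) = -76/5625 rad
Load 2 — triangular load w₀=5 kN/m (0→w₀ over full span):
  θ_2 = (w₀Lx²/4-w₀L²x/3-w₀x⁴/(24L))/EI = (5·4·(4/3)²/4-5·4²·(4/3)/3-5·(4/3)⁴/(24·4))/5000 = -163/30375 rad
Load 3 — applied couple M₀=9 kN·m at a=1 m (b=L-a=3):
  θ_3 = M₀a/EI  [x>a] = 9·1/5000 = 9/5000 rad
Superposition: θ = Σ θ_i = -20749/1215000 rad ≈ -0.017077 rad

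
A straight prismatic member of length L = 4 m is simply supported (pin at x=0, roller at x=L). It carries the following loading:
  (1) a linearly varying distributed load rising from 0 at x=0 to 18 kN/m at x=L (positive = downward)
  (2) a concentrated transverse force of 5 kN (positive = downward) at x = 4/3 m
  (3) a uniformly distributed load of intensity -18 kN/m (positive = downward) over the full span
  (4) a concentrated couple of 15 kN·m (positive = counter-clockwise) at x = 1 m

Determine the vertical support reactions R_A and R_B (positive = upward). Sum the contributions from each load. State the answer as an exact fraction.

R_A = -203/12 kN, R_B = -169/12 kN

Load 1 — triangular load w₀=18 kN/m (0→w₀ over full span):
  R_A = w₀L/6 = 18·4/6 = 12 kN
  R_B = w₀L/3 = 18·4/3 = 24 kN
Load 2 — point force P=5 kN at a=4/3 m (b=L-a=8/3):
  R_A = Pb/L = 5·(8/3)/4 = 10/3 kN
  R_B = Pa/L = 5·(4/3)/4 = 5/3 kN
Load 3 — uniform load w=-18 kN/m over full span:
  R_A = wL/2 = (-18)·4/2 = -36 kN
  R_B = wL/2 = (-18)·4/2 = -36 kN
Load 4 — applied couple M₀=15 kN·m at a=1 m (b=L-a=3):
  R_A = M₀/L = 15/4 kN
  R_B = -M₀/L = -15/4 kN
Superposition: R_A = -203/12 kN, R_B = -169/12 kN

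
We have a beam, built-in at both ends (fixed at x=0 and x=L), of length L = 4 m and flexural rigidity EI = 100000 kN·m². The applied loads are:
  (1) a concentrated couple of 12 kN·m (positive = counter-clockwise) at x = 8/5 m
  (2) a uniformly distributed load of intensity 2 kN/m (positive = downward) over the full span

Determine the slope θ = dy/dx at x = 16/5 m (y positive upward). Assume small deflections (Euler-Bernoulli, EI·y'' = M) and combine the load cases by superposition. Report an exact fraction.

Load 1 — applied couple M₀=12 kN·m at a=8/5 m (b=L-a=12/5):
  θ_1 = (R_Ax²/2 - M_Ax - M₀(x-a))/EI  [x>a] with R_A=108/25, M_A=36/25 = ((108/25)·(16/5)²/2 - (36/25)·(16/5) - 12·((16/5)-(8/5)))/100000 = -33/1953125 rad
Load 2 — uniform load w=2 kN/m over full span:
  θ_2 = -wx(L-x)(L-2x)/(12EI) = -2·(16/5)·(4-(16/5))·(4-2·(16/5))/(12·100000) = 4/390625 rad
Superposition: θ = Σ θ_i = -13/1953125 rad ≈ -0.000007 rad

θ(16/5) = -13/1953125 rad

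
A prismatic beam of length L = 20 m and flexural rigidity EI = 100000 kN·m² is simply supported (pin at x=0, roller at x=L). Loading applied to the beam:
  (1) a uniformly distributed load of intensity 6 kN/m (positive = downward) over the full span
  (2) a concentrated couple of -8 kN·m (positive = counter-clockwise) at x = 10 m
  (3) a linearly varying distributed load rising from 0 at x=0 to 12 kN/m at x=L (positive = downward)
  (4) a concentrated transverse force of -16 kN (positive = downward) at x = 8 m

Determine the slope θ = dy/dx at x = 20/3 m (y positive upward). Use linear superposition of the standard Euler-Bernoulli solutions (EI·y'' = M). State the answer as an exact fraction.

Load 1 — uniform load w=6 kN/m over full span:
  θ_1 = -w(L³-6Lx²+4x³)/(24EI) = -6·(20³-6·20·(20/3)²+4·(20/3)³)/(24·100000) = -13/1350 rad
Load 2 — applied couple M₀=-8 kN·m at a=10 m (b=L-a=10):
  θ_2 = (M₀x²/(2L)+C₁)/EI  [x≤a] with C₁=M₀(3b²-L²)/(6L)=20/3 = ((-8)·(20/3)²/(2·20)+(20/3))/100000 = -1/45000 rad
Load 3 — triangular load w₀=12 kN/m (0→w₀ over full span):
  θ_3 = -w₀(7L⁴-30L²x²+15x⁴)/(360LEI) = -12·(7·20⁴-30·20²·(20/3)²+15·(20/3)⁴)/(360·20·100000) = -104/10125 rad
Load 4 — point force P=-16 kN at a=8 m (b=L-a=12):
  θ_4 = -Pb(L²-b²-3x²)/(6LEI)  [x≤a] = -(-16)·12·(20²-12²-3·(20/3)²)/(6·20·100000) = 92/46875 rad
Superposition: θ = Σ θ_i = -181853/10125000 rad ≈ -0.017961 rad

θ(20/3) = -181853/10125000 rad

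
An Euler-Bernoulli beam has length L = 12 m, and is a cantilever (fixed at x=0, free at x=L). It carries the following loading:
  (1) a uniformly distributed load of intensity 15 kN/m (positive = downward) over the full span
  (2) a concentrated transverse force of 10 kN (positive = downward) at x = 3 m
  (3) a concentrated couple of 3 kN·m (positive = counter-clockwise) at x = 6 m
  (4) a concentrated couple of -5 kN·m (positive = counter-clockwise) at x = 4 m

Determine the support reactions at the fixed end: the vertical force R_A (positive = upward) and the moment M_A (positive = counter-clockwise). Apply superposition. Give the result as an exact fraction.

Load 1 — uniform load w=15 kN/m over full span:
  R_A = wL = 15·12 = 180 kN
  M_A = wL²/2 = 15·12²/2 = 1080 kN·m
Load 2 — point force P=10 kN at a=3 m (b=L-a=9):
  R_A = P = 10 kN
  M_A = Pa = 10·3 = 30 kN·m
Load 3 — applied couple M₀=3 kN·m at a=6 m (b=L-a=6):
  R_A = 0 kN
  M_A = -M₀ = -3 kN·m
Load 4 — applied couple M₀=-5 kN·m at a=4 m (b=L-a=8):
  R_A = 0 kN
  M_A = -M₀ = -(-5) = 5 kN·m
Superposition: R_A = 190 kN, M_A = 1112 kN·m

R_A = 190 kN, M_A = 1112 kN·m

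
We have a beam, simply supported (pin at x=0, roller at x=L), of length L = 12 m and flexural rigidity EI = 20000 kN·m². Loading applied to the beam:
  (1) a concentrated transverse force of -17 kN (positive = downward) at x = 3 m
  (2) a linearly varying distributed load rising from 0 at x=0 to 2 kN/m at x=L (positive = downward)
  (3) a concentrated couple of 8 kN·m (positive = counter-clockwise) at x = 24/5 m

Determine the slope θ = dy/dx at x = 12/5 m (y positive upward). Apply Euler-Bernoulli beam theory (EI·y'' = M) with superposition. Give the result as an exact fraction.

Load 1 — point force P=-17 kN at a=3 m (b=L-a=9):
  θ_1 = -Pb(L²-b²-3x²)/(6LEI)  [x≤a] = -(-17)·9·(12²-9²-3·(12/5)²)/(6·12·20000) = 19431/4000000 rad
Load 2 — triangular load w₀=2 kN/m (0→w₀ over full span):
  θ_2 = -w₀(7L⁴-30L²x²+15x⁴)/(360LEI) = -2·(7·12⁴-30·12²·(12/5)²+15·(12/5)⁴)/(360·12·20000) = -1092/390625 rad
Load 3 — applied couple M₀=8 kN·m at a=24/5 m (b=L-a=36/5):
  θ_3 = (M₀x²/(2L)+C₁)/EI  [x≤a] with C₁=M₀(3b²-L²)/(6L)=32/25 = (8·(12/5)²/(2·12)+(32/25))/20000 = 1/6250 rad
Superposition: θ = Σ θ_i = 222223/100000000 rad ≈ 0.002222 rad

θ(12/5) = 222223/100000000 rad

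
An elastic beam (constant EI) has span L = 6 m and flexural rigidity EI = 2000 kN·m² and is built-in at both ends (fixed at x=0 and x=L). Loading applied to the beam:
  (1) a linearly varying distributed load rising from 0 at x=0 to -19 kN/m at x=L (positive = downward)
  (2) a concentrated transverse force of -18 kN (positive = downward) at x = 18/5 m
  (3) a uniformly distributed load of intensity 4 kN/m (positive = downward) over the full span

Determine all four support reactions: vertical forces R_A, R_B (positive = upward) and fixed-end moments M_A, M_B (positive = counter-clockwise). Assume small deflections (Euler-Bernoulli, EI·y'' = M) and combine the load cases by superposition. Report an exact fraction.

R_A = -2859/250 kN, M_A = -2646/125 kN·m, R_B = -9891/250 kN, M_B = 4719/125 kN·m

Load 1 — triangular load w₀=-19 kN/m (0→w₀ over full span):
  R_A = 3w₀L/20 = 3·(-19)·6/20 = -171/10 kN
  M_A = w₀L²/30 = (-19)·6²/30 = -114/5 kN·m
  R_B = 7w₀L/20 = 7·(-19)·6/20 = -399/10 kN
  M_B = -w₀L²/20 = -(-19)·6²/20 = 171/5 kN·m
Load 2 — point force P=-18 kN at a=18/5 m (b=L-a=12/5):
  R_A = Pb²(3a+b)/L³ = (-18)·(12/5)²·(3·(18/5)+(12/5))/6³ = -792/125 kN
  M_A = Pab²/L² = (-18)·(18/5)·(12/5)²/6² = -1296/125 kN·m
  R_B = Pa²(a+3b)/L³ = (-18)·(18/5)²·((18/5)+3·(12/5))/6³ = -1458/125 kN
  M_B = -Pa²b/L² = -(-18)·(18/5)²·(12/5)/6² = 1944/125 kN·m
Load 3 — uniform load w=4 kN/m over full span:
  R_A = wL/2 = 4·6/2 = 12 kN
  M_A = wL²/12 = 4·6²/12 = 12 kN·m
  R_B = wL/2 = 4·6/2 = 12 kN
  M_B = -wL²/12 = -4·6²/12 = -12 kN·m
Superposition: R_A = -2859/250 kN, M_A = -2646/125 kN·m, R_B = -9891/250 kN, M_B = 4719/125 kN·m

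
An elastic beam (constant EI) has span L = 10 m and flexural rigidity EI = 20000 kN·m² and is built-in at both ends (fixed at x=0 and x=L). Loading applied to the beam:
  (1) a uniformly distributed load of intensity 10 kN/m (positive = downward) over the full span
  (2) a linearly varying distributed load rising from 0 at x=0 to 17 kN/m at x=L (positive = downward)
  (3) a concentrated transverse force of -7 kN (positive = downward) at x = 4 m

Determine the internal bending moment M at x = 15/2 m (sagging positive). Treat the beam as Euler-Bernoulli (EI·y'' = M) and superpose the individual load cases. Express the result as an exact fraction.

Load 1 — uniform load w=10 kN/m over full span:
  M_1 = wLx/2 - wL²/12 - wx²/2 = 10·10·(15/2)/2 - 10·10²/12 - 10·(15/2)²/2 = 125/12 kN·m
Load 2 — triangular load w₀=17 kN/m (0→w₀ over full span):
  M_2 = 3w₀Lx/20 - w₀L²/30 - w₀x³/(6L) = 3·17·10·(15/2)/20 - 17·10²/30 - 17·(15/2)³/(6·10) = 1445/96 kN·m
Load 3 — point force P=-7 kN at a=4 m (b=L-a=6):
  M_3 = Pa²(a+3b)(L-x)/L³ - Pa²b/L²  [x>a] = (-7)·4²·(4+3·6)·(10-(15/2))/10³ - (-7)·4²·6/10² = 14/25 kN·m
Superposition: M = Σ M_i = 20823/800 kN·m ≈ 26.028750 kN·m

M(15/2) = 20823/800 kN·m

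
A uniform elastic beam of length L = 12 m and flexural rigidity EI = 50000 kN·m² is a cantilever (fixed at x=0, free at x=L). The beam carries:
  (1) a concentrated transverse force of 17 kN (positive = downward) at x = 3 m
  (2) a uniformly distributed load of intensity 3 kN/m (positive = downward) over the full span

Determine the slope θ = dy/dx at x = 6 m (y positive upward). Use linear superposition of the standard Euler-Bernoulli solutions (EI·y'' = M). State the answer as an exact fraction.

Load 1 — point force P=17 kN at a=3 m (b=L-a=9):
  θ_1 = -Pa²/(2EI)  [x>a] = -17·3²/(2·50000) = -153/100000 rad
Load 2 — uniform load w=3 kN/m over full span:
  θ_2 = -wx(x²-3Lx+3L²)/(6EI) = -3·6·(6²-3·12·6+3·12²)/(6·50000) = -189/12500 rad
Superposition: θ = Σ θ_i = -333/20000 rad ≈ -0.016650 rad

θ(6) = -333/20000 rad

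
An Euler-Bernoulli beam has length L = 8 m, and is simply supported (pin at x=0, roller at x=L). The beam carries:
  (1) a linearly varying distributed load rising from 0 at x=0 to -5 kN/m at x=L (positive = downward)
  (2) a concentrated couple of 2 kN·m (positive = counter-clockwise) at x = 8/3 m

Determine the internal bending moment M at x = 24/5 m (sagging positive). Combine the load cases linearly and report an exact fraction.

Load 1 — triangular load w₀=-5 kN/m (0→w₀ over full span):
  M_1 = w₀Lx/6 - w₀x³/(6L) = (-5)·8·(24/5)/6 - (-5)·(24/5)³/(6·8) = -512/25 kN·m
Load 2 — applied couple M₀=2 kN·m at a=8/3 m (b=L-a=16/3):
  M_2 = M₀x/L - M₀  [x>a] = 2·(24/5)/8 - 2 = -4/5 kN·m
Superposition: M = Σ M_i = -532/25 kN·m ≈ -21.280000 kN·m

M(24/5) = -532/25 kN·m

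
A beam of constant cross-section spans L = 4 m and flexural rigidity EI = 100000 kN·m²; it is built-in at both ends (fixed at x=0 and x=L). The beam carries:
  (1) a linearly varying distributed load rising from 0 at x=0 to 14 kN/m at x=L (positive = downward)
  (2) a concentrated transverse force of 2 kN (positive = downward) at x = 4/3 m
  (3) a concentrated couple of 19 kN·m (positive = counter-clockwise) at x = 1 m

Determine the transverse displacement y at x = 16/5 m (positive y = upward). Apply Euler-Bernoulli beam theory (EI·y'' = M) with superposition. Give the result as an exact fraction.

Load 1 — triangular load w₀=14 kN/m (0→w₀ over full span):
  y_1 = -w₀x²(L-x)²(x+2L)/(120LEI) = -14·(16/5)²·(4-(16/5))²·((16/5)+2·4)/(120·4·100000) = -3136/146484375 m
Load 2 — point force P=2 kN at a=4/3 m (b=L-a=8/3):
  y_2 = -Pa²(L-x)²(3bL-(3b+a)(L-x))/(6L³EI)  [x>a] = -2·(4/3)²·(4-(16/5))²·(3·(8/3)·4-(3·(8/3)+(4/3))·(4-(16/5)))/(6·4³·100000) = -46/31640625 m
Load 3 — applied couple M₀=19 kN·m at a=1 m (b=L-a=3):
  y_3 = (R_Ax³/6 - M_Ax²/2 - M₀(x-a)²/2)/EI  [x>a] with R_A=171/32, M_A=-57/16 = ((171/32)·(16/5)³/6 - (-57/16)·(16/5)²/2 - 19·((16/5)-1)²/2)/100000 = 361/25000000 m
Superposition: y = Σ y_i = -2131883/253125000000 m ≈ -0.000008 m

y(16/5) = -2131883/253125000000 m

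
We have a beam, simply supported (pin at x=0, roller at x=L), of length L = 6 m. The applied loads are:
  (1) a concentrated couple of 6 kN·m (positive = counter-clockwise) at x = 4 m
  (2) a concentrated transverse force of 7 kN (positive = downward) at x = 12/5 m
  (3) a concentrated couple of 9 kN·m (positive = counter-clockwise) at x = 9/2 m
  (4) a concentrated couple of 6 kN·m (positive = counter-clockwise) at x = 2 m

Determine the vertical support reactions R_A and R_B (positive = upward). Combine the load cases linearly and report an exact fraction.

Load 1 — applied couple M₀=6 kN·m at a=4 m (b=L-a=2):
  R_A = M₀/L = 6/6 = 1 kN
  R_B = -M₀/L = -6/6 = -1 kN
Load 2 — point force P=7 kN at a=12/5 m (b=L-a=18/5):
  R_A = Pb/L = 7·(18/5)/6 = 21/5 kN
  R_B = Pa/L = 7·(12/5)/6 = 14/5 kN
Load 3 — applied couple M₀=9 kN·m at a=9/2 m (b=L-a=3/2):
  R_A = M₀/L = 9/6 = 3/2 kN
  R_B = -M₀/L = -9/6 = -3/2 kN
Load 4 — applied couple M₀=6 kN·m at a=2 m (b=L-a=4):
  R_A = M₀/L = 6/6 = 1 kN
  R_B = -M₀/L = -6/6 = -1 kN
Superposition: R_A = 77/10 kN, R_B = -7/10 kN

R_A = 77/10 kN, R_B = -7/10 kN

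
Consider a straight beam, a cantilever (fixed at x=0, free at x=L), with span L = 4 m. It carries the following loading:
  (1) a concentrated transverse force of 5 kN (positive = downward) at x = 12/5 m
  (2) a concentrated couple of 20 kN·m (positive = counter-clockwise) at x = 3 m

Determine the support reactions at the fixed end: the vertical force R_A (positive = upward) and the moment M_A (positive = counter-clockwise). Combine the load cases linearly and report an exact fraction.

Load 1 — point force P=5 kN at a=12/5 m (b=L-a=8/5):
  R_A = P = 5 kN
  M_A = Pa = 5·(12/5) = 12 kN·m
Load 2 — applied couple M₀=20 kN·m at a=3 m (b=L-a=1):
  R_A = 0 kN
  M_A = -M₀ = -20 kN·m
Superposition: R_A = 5 kN, M_A = -8 kN·m

R_A = 5 kN, M_A = -8 kN·m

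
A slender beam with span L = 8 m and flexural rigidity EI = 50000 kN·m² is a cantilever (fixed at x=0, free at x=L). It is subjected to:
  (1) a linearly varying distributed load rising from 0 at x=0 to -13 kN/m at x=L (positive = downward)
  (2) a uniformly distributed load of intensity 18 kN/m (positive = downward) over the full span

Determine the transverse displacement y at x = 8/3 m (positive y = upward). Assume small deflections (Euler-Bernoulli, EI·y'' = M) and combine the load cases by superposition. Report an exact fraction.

y(8/3) = -183904/11390625 m

Load 1 — triangular load w₀=-13 kN/m (0→w₀ over full span):
  y_1 = (w₀Lx³/12-w₀L²x²/6-w₀x⁵/(120L))/EI = ((-13)·8·(8/3)³/12-(-13)·8²·(8/3)²/6-(-13)·(8/3)⁵/(120·8))/50000 = 187616/11390625 m
Load 2 — uniform load w=18 kN/m over full span:
  y_2 = -wx²(x²-4Lx+6L²)/(24EI) = -18·(8/3)²·((8/3)²-4·8·(8/3)+6·8²)/(24·50000) = -2752/84375 m
Superposition: y = Σ y_i = -183904/11390625 m ≈ -0.016145 m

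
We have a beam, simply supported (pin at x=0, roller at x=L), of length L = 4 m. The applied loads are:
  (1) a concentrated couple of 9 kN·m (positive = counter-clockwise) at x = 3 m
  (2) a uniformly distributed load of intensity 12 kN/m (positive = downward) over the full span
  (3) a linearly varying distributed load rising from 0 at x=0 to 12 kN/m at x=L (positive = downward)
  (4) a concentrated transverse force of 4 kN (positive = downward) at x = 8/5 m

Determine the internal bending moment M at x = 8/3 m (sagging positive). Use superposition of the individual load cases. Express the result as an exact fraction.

M(8/3) = 5578/135 kN·m

Load 1 — applied couple M₀=9 kN·m at a=3 m (b=L-a=1):
  M_1 = M₀x/L  [x≤a] = 9·(8/3)/4 = 6 kN·m
Load 2 — uniform load w=12 kN/m over full span:
  M_2 = wx(L-x)/2 = 12·(8/3)·(4-(8/3))/2 = 64/3 kN·m
Load 3 — triangular load w₀=12 kN/m (0→w₀ over full span):
  M_3 = w₀Lx/6 - w₀x³/(6L) = 12·4·(8/3)/6 - 12·(8/3)³/(6·4) = 320/27 kN·m
Load 4 — point force P=4 kN at a=8/5 m (b=L-a=12/5):
  M_4 = Pa(L-x)/L  [x>a] = 4·(8/5)·(4-(8/3))/4 = 32/15 kN·m
Superposition: M = Σ M_i = 5578/135 kN·m ≈ 41.318519 kN·m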